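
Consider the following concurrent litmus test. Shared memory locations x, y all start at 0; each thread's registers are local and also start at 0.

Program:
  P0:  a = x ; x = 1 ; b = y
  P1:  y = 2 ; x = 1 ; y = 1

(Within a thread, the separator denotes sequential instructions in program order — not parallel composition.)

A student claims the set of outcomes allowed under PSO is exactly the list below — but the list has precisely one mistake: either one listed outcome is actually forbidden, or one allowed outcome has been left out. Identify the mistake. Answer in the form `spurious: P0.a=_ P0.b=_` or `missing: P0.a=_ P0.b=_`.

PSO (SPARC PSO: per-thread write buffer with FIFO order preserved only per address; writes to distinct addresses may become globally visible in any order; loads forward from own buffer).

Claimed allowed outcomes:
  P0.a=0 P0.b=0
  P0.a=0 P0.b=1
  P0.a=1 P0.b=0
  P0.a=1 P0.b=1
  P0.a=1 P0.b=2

missing: P0.a=0 P0.b=2

outcome vector order: (P0.a,P0.b)
under PSO → 00, 01, 02, 10, 11, 12
PSO∖claimed = {02}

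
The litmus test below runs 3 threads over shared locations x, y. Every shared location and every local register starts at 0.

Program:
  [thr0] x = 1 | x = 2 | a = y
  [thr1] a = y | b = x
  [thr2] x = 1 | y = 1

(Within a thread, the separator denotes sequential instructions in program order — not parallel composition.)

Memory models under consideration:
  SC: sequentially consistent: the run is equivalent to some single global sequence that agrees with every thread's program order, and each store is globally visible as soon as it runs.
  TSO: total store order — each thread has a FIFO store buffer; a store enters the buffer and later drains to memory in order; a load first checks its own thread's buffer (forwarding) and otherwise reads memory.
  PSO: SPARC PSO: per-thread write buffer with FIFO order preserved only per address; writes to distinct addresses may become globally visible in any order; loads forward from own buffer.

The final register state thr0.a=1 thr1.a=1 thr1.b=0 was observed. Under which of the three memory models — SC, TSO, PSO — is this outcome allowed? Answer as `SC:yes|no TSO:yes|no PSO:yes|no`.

SC:no TSO:no PSO:yes

outcome vector order: (thr0.a,thr1.a,thr1.b)
SC (10): <0 0 0> <0 0 1> <0 0 2> <0 1 1> <0 1 2> <1 0 0> <1 0 1> <1 0 2> <1 1 1> <1 1 2>
TSO (10): <0 0 0> <0 0 1> <0 0 2> <0 1 1> <0 1 2> <1 0 0> <1 0 1> <1 0 2> <1 1 1> <1 1 2>
PSO (12): <0 0 0> <0 0 1> <0 0 2> <0 1 0> <0 1 1> <0 1 2> <1 0 0> <1 0 1> <1 0 2> <1 1 0> <1 1 1> <1 1 2>
target <1 1 0> ∈ {PSO}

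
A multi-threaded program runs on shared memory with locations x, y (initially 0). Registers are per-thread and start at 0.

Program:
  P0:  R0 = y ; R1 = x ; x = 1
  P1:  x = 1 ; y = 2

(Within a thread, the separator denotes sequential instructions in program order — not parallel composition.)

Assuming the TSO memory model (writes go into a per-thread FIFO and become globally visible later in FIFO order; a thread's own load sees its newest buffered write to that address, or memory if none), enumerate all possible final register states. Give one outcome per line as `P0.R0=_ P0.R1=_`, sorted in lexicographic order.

P0.R0=0 P0.R1=0
P0.R0=0 P0.R1=1
P0.R0=2 P0.R1=1

outcome vector order: (P0.R0,P0.R1)
|TSO outcomes| = 3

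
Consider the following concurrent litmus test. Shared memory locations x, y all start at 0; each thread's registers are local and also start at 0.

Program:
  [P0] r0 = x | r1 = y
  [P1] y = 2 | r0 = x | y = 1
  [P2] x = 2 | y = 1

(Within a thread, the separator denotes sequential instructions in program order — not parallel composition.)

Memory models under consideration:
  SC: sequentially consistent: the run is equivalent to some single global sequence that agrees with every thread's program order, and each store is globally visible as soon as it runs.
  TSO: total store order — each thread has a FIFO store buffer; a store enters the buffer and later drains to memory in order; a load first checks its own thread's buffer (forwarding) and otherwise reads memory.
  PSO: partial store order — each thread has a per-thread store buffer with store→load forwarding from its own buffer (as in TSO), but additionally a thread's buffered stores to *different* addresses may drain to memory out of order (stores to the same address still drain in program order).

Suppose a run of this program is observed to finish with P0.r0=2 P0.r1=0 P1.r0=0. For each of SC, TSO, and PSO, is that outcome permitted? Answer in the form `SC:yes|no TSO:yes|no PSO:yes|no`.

outcome vector order: (P0.r0,P0.r1,P1.r0)
under SC → (0,0,0) (0,0,2) (0,1,0) (0,1,2) (0,2,0) (0,2,2) (2,0,2) (2,1,0) (2,1,2) (2,2,0) (2,2,2)
under TSO → (0,0,0) (0,0,2) (0,1,0) (0,1,2) (0,2,0) (0,2,2) (2,0,0) (2,0,2) (2,1,0) (2,1,2) (2,2,0) (2,2,2)
under PSO → (0,0,0) (0,0,2) (0,1,0) (0,1,2) (0,2,0) (0,2,2) (2,0,0) (2,0,2) (2,1,0) (2,1,2) (2,2,0) (2,2,2)
target (2,0,0) ∈ {TSO,PSO}

SC:no TSO:yes PSO:yes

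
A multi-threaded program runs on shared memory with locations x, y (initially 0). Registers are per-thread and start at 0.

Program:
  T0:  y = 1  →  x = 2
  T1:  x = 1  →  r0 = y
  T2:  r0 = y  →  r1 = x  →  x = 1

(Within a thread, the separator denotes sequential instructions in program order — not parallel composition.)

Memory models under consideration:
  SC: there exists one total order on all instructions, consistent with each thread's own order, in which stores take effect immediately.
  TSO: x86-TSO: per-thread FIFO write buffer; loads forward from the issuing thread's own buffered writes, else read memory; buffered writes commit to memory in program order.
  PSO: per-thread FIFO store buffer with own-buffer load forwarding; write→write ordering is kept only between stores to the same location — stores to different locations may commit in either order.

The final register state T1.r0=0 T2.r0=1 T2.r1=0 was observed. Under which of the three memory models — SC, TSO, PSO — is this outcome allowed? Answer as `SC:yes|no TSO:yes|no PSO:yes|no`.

SC:no TSO:yes PSO:yes

outcome vector order: (T1.r0,T2.r0,T2.r1)
[SC] allowed = {<0 0 0> <0 0 1> <0 0 2> <0 1 1> <0 1 2> <1 0 0> <1 0 1> <1 0 2> <1 1 0> <1 1 1> <1 1 2>}
[TSO] allowed = {<0 0 0> <0 0 1> <0 0 2> <0 1 0> <0 1 1> <0 1 2> <1 0 0> <1 0 1> <1 0 2> <1 1 0> <1 1 1> <1 1 2>}
[PSO] allowed = {<0 0 0> <0 0 1> <0 0 2> <0 1 0> <0 1 1> <0 1 2> <1 0 0> <1 0 1> <1 0 2> <1 1 0> <1 1 1> <1 1 2>}
target <0 1 0> ∈ {TSO,PSO}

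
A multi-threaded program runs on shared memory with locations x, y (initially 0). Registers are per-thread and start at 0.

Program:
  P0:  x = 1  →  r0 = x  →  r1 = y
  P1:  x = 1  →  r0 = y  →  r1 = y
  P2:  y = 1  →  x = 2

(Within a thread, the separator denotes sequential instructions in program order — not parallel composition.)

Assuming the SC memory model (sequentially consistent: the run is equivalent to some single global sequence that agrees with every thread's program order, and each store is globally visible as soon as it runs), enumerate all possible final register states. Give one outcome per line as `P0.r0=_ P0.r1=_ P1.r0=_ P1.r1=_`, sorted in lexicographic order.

outcome vector order: (P0.r0,P0.r1,P1.r0,P1.r1)
|SC outcomes| = 9

P0.r0=1 P0.r1=0 P1.r0=0 P1.r1=0
P0.r0=1 P0.r1=0 P1.r0=0 P1.r1=1
P0.r0=1 P0.r1=0 P1.r0=1 P1.r1=1
P0.r0=1 P0.r1=1 P1.r0=0 P1.r1=0
P0.r0=1 P0.r1=1 P1.r0=0 P1.r1=1
P0.r0=1 P0.r1=1 P1.r0=1 P1.r1=1
P0.r0=2 P0.r1=1 P1.r0=0 P1.r1=0
P0.r0=2 P0.r1=1 P1.r0=0 P1.r1=1
P0.r0=2 P0.r1=1 P1.r0=1 P1.r1=1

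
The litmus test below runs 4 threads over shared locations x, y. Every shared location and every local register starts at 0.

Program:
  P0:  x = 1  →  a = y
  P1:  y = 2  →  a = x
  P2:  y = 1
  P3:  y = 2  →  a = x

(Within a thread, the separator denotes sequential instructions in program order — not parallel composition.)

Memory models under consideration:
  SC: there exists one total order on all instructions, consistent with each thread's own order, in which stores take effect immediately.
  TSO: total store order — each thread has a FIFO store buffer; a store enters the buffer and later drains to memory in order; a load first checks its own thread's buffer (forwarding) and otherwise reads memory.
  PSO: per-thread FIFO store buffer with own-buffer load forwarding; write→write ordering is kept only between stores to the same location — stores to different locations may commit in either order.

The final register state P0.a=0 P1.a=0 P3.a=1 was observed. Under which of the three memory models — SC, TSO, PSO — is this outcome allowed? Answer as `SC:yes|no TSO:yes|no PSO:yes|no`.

outcome vector order: (P0.a,P1.a,P3.a)
SC: 9 outcomes — {011; 100; 101; 110; 111; 200; 201; 210; 211}
TSO: 12 outcomes — {000; 001; 010; 011; 100; 101; 110; 111; 200; 201; 210; 211}
PSO: 12 outcomes — {000; 001; 010; 011; 100; 101; 110; 111; 200; 201; 210; 211}
target 001 ∈ {TSO,PSO}

SC:no TSO:yes PSO:yes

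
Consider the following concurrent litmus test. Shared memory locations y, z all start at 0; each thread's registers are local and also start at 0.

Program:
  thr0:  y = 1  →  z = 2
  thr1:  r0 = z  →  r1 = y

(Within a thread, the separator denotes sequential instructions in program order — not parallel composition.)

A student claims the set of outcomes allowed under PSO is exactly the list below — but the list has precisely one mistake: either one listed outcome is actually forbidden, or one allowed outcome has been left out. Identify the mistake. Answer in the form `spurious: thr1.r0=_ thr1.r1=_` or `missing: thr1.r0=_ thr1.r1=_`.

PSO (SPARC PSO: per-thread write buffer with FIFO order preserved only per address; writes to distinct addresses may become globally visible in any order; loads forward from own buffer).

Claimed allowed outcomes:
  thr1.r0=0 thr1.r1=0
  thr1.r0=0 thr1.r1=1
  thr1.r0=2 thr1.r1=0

outcome vector order: (thr1.r0,thr1.r1)
under PSO → (0,0) (0,1) (2,0) (2,1)
PSO∖claimed = {(2,1)}

missing: thr1.r0=2 thr1.r1=1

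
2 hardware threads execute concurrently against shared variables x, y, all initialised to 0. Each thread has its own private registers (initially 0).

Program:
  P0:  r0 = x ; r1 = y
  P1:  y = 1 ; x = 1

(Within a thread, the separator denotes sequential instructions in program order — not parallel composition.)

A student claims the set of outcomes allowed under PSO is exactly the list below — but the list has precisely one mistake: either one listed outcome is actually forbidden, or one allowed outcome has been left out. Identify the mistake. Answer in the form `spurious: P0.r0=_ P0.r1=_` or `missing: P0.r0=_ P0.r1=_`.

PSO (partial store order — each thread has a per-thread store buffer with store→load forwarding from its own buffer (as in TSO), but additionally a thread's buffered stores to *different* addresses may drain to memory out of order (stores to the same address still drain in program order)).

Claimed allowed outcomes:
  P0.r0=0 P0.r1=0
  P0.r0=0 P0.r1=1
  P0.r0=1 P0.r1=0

missing: P0.r0=1 P0.r1=1

outcome vector order: (P0.r0,P0.r1)
PSO: 4 outcomes — {0/0 0/1 1/0 1/1}
PSO∖claimed = {1/1}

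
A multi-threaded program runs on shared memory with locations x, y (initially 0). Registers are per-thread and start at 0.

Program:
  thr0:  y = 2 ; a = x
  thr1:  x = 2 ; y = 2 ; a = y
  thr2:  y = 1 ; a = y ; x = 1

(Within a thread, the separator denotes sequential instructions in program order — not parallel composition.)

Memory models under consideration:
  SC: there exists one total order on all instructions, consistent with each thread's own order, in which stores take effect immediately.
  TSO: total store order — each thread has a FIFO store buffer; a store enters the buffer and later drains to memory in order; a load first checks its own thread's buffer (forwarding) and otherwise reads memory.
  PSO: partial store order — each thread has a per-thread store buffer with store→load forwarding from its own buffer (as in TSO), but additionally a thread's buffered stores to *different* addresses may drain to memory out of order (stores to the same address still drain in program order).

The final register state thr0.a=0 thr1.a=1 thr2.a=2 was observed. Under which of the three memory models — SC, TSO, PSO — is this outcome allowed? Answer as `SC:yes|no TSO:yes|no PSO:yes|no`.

outcome vector order: (thr0.a,thr1.a,thr2.a)
SC: 11 outcomes — {0/1/1; 0/2/1; 0/2/2; 1/1/1; 1/1/2; 1/2/1; 1/2/2; 2/1/1; 2/1/2; 2/2/1; 2/2/2}
TSO: 12 outcomes — {0/1/1; 0/1/2; 0/2/1; 0/2/2; 1/1/1; 1/1/2; 1/2/1; 1/2/2; 2/1/1; 2/1/2; 2/2/1; 2/2/2}
PSO: 12 outcomes — {0/1/1; 0/1/2; 0/2/1; 0/2/2; 1/1/1; 1/1/2; 1/2/1; 1/2/2; 2/1/1; 2/1/2; 2/2/1; 2/2/2}
target 0/1/2 ∈ {TSO,PSO}

SC:no TSO:yes PSO:yes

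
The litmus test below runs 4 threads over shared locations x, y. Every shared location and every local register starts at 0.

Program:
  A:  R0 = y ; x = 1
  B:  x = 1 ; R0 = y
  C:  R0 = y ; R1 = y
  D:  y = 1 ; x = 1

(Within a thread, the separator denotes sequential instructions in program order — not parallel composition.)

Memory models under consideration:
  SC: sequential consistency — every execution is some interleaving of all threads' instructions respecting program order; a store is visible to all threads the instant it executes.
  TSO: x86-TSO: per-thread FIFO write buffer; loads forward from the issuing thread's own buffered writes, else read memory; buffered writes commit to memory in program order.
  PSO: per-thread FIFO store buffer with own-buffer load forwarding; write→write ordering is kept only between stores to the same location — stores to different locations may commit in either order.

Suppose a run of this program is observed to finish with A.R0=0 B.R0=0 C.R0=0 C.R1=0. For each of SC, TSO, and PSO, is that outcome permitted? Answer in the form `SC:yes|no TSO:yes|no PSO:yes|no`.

SC:yes TSO:yes PSO:yes

outcome vector order: (A.R0,B.R0,C.R0,C.R1)
SC: 12 outcomes — {0/0/0/0, 0/0/0/1, 0/0/1/1, 0/1/0/0, 0/1/0/1, 0/1/1/1, 1/0/0/0, 1/0/0/1, 1/0/1/1, 1/1/0/0, 1/1/0/1, 1/1/1/1}
TSO: 12 outcomes — {0/0/0/0, 0/0/0/1, 0/0/1/1, 0/1/0/0, 0/1/0/1, 0/1/1/1, 1/0/0/0, 1/0/0/1, 1/0/1/1, 1/1/0/0, 1/1/0/1, 1/1/1/1}
PSO: 12 outcomes — {0/0/0/0, 0/0/0/1, 0/0/1/1, 0/1/0/0, 0/1/0/1, 0/1/1/1, 1/0/0/0, 1/0/0/1, 1/0/1/1, 1/1/0/0, 1/1/0/1, 1/1/1/1}
target 0/0/0/0 ∈ {SC,TSO,PSO}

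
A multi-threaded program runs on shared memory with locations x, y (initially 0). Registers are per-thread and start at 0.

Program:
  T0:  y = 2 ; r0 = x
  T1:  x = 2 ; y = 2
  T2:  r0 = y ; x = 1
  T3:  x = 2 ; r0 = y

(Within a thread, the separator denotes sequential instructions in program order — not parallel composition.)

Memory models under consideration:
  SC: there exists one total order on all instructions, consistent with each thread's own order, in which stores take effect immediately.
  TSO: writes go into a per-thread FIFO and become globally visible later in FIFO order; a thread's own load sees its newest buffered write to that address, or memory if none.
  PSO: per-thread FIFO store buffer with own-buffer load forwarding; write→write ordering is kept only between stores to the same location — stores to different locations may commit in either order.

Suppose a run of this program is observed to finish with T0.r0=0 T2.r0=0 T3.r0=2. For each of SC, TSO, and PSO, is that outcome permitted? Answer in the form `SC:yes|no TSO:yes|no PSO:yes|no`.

outcome vector order: (T0.r0,T2.r0,T3.r0)
SC: 10 outcomes — {(0,0,2), (0,2,2), (1,0,0), (1,0,2), (1,2,0), (1,2,2), (2,0,0), (2,0,2), (2,2,0), (2,2,2)}
TSO: 12 outcomes — {(0,0,0), (0,0,2), (0,2,0), (0,2,2), (1,0,0), (1,0,2), (1,2,0), (1,2,2), (2,0,0), (2,0,2), (2,2,0), (2,2,2)}
PSO: 12 outcomes — {(0,0,0), (0,0,2), (0,2,0), (0,2,2), (1,0,0), (1,0,2), (1,2,0), (1,2,2), (2,0,0), (2,0,2), (2,2,0), (2,2,2)}
target (0,0,2) ∈ {SC,TSO,PSO}

SC:yes TSO:yes PSO:yes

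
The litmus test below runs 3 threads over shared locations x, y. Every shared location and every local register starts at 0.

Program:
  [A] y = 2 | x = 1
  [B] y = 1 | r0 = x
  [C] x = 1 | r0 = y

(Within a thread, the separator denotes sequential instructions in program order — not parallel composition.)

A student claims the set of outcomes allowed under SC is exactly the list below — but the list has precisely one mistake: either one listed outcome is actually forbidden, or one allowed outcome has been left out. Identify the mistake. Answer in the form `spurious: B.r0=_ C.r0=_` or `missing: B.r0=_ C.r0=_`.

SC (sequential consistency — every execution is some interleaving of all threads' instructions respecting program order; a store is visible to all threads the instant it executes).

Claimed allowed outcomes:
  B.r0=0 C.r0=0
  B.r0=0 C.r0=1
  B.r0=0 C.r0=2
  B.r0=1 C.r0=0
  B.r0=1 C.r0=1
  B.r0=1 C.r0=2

spurious: B.r0=0 C.r0=0

outcome vector order: (B.r0,C.r0)
under SC → 01; 02; 10; 11; 12
claimed∖SC = {00}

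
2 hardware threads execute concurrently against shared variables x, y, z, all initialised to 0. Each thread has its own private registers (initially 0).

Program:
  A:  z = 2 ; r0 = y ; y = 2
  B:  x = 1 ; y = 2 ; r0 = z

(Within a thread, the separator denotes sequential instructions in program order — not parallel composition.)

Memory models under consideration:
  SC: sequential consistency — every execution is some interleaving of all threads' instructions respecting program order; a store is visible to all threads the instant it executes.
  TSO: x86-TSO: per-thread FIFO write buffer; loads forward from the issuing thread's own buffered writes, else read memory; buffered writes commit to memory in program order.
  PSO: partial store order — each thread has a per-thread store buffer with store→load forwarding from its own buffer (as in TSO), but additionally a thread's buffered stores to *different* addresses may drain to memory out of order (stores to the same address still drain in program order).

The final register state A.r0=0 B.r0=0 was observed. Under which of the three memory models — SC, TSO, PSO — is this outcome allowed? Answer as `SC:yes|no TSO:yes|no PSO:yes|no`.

outcome vector order: (A.r0,B.r0)
SC (3): 02 20 22
TSO (4): 00 02 20 22
PSO (4): 00 02 20 22
target 00 ∈ {TSO,PSO}

SC:no TSO:yes PSO:yes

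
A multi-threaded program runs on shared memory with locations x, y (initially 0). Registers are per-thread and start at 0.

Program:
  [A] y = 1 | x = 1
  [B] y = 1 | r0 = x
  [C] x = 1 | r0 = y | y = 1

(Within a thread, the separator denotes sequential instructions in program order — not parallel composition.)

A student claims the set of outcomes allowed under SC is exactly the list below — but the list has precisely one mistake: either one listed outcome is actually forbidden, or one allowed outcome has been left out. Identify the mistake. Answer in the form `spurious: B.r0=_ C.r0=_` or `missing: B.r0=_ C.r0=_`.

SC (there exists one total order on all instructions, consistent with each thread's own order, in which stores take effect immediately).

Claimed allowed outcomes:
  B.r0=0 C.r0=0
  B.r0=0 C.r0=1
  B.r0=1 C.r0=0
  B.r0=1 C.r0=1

spurious: B.r0=0 C.r0=0

outcome vector order: (B.r0,C.r0)
SC (3): 01; 10; 11
claimed∖SC = {00}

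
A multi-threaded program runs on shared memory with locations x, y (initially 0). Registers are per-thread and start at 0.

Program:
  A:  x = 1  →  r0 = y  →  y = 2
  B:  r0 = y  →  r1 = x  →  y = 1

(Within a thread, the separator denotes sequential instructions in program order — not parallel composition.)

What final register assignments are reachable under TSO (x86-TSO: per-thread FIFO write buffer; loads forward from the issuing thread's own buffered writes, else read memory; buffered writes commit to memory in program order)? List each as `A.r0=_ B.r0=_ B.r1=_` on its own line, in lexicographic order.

outcome vector order: (A.r0,B.r0,B.r1)
|TSO outcomes| = 5

A.r0=0 B.r0=0 B.r1=0
A.r0=0 B.r0=0 B.r1=1
A.r0=0 B.r0=2 B.r1=1
A.r0=1 B.r0=0 B.r1=0
A.r0=1 B.r0=0 B.r1=1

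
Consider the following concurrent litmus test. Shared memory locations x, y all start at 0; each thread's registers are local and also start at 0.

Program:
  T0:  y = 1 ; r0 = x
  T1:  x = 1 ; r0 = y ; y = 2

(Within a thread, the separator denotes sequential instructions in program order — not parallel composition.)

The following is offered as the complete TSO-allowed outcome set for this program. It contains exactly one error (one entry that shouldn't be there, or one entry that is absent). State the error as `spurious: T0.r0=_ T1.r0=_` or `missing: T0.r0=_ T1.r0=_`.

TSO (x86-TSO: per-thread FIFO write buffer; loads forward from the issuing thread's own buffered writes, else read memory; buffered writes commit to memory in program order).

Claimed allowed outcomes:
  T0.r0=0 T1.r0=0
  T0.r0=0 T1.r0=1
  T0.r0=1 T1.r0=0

outcome vector order: (T0.r0,T1.r0)
TSO (4): 00 01 10 11
TSO∖claimed = {11}

missing: T0.r0=1 T1.r0=1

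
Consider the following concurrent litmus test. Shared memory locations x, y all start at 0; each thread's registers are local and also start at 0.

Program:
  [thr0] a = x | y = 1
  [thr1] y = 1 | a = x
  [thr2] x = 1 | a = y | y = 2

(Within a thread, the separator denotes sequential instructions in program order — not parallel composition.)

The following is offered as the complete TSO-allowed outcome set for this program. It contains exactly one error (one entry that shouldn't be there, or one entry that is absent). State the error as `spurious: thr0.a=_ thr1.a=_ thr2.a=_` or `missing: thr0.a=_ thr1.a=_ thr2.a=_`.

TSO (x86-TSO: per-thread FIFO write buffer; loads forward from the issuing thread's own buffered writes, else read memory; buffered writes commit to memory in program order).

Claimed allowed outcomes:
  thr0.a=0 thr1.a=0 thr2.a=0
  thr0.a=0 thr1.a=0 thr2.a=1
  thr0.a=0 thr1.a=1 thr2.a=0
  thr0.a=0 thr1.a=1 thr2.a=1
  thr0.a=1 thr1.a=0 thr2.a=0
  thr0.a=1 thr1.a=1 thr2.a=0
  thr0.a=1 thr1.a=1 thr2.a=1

outcome vector order: (thr0.a,thr1.a,thr2.a)
TSO: 8 outcomes — {(0,0,0); (0,0,1); (0,1,0); (0,1,1); (1,0,0); (1,0,1); (1,1,0); (1,1,1)}
TSO∖claimed = {(1,0,1)}

missing: thr0.a=1 thr1.a=0 thr2.a=1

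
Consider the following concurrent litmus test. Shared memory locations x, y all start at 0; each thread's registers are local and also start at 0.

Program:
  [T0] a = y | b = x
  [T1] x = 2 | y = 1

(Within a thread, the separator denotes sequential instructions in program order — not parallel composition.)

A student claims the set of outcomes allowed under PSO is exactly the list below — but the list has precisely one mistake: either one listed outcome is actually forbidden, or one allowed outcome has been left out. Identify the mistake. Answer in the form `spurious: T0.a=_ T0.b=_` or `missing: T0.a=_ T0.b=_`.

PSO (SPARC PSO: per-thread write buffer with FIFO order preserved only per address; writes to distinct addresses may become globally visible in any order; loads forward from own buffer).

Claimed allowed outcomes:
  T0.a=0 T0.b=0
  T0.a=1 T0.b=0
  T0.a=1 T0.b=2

outcome vector order: (T0.a,T0.b)
PSO (4): (0,0); (0,2); (1,0); (1,2)
PSO∖claimed = {(0,2)}

missing: T0.a=0 T0.b=2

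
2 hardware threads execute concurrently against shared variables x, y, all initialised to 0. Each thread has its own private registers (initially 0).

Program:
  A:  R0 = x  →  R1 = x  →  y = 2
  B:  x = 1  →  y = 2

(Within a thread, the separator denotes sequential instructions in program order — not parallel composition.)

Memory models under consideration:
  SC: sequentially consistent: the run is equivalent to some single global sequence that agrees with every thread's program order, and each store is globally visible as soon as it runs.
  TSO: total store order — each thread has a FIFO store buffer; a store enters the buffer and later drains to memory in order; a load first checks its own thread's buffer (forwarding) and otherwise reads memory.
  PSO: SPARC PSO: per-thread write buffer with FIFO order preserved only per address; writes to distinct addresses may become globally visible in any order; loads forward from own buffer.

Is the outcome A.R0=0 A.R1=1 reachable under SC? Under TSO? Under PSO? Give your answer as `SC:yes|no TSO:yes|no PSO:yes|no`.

outcome vector order: (A.R0,A.R1)
SC: 3 outcomes — {(0,0) (0,1) (1,1)}
TSO: 3 outcomes — {(0,0) (0,1) (1,1)}
PSO: 3 outcomes — {(0,0) (0,1) (1,1)}
target (0,1) ∈ {SC,TSO,PSO}

SC:yes TSO:yes PSO:yes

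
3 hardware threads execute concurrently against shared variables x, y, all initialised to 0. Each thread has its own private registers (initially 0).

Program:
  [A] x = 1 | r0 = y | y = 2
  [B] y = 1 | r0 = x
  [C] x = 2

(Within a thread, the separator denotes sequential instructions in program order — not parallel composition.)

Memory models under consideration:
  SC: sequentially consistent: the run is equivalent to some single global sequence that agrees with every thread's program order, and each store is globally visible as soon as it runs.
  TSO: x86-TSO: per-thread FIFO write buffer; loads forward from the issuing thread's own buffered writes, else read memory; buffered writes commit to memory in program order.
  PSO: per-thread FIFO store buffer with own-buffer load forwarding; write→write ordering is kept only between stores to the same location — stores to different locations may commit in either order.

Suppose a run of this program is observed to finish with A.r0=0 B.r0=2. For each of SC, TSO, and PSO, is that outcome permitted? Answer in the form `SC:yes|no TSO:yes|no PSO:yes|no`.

SC:yes TSO:yes PSO:yes

outcome vector order: (A.r0,B.r0)
under SC → (0,1), (0,2), (1,0), (1,1), (1,2)
under TSO → (0,0), (0,1), (0,2), (1,0), (1,1), (1,2)
under PSO → (0,0), (0,1), (0,2), (1,0), (1,1), (1,2)
target (0,2) ∈ {SC,TSO,PSO}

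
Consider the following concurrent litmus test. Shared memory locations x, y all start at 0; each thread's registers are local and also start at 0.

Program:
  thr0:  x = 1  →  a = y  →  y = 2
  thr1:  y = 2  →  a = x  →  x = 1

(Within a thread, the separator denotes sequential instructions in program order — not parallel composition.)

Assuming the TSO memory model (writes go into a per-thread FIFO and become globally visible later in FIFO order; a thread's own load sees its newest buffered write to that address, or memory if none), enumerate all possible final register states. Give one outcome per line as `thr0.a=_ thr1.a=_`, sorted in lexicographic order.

thr0.a=0 thr1.a=0
thr0.a=0 thr1.a=1
thr0.a=2 thr1.a=0
thr0.a=2 thr1.a=1

outcome vector order: (thr0.a,thr1.a)
|TSO outcomes| = 4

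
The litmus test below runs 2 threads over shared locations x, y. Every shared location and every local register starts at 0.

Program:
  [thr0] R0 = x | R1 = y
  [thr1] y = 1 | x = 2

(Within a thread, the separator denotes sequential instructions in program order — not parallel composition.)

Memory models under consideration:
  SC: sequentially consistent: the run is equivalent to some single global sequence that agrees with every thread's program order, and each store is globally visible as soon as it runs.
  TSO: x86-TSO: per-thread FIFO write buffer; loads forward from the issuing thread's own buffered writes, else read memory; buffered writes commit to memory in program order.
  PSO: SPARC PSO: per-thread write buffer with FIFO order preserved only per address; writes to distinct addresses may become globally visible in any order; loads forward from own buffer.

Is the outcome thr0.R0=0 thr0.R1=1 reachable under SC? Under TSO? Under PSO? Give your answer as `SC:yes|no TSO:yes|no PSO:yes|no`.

SC:yes TSO:yes PSO:yes

outcome vector order: (thr0.R0,thr0.R1)
SC (3): 0/0 0/1 2/1
TSO (3): 0/0 0/1 2/1
PSO (4): 0/0 0/1 2/0 2/1
target 0/1 ∈ {SC,TSO,PSO}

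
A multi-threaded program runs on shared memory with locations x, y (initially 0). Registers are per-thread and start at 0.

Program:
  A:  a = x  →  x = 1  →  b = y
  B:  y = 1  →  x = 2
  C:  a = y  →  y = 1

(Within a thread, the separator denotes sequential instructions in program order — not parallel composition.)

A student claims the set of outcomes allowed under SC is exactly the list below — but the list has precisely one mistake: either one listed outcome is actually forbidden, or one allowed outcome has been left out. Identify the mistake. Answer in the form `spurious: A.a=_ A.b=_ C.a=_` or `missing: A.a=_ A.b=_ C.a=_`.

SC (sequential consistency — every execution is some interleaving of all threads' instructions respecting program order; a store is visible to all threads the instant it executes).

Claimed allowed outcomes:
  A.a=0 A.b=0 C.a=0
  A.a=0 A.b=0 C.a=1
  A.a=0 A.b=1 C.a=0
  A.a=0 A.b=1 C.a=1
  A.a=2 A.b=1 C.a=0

outcome vector order: (A.a,A.b,C.a)
SC: 6 outcomes — {0/0/0; 0/0/1; 0/1/0; 0/1/1; 2/1/0; 2/1/1}
SC∖claimed = {2/1/1}

missing: A.a=2 A.b=1 C.a=1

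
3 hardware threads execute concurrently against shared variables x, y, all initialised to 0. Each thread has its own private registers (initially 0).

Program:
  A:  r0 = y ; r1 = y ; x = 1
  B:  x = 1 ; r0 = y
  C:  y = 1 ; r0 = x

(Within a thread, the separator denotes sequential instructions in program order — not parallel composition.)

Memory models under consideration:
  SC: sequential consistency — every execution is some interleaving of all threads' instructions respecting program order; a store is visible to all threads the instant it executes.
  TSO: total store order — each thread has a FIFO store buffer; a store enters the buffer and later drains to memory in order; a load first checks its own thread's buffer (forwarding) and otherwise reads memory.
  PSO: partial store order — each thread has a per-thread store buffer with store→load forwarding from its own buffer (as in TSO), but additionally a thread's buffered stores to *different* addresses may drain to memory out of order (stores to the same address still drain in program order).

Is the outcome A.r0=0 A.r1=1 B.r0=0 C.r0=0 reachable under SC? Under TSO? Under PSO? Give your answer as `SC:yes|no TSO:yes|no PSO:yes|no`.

SC:no TSO:yes PSO:yes

outcome vector order: (A.r0,A.r1,B.r0,C.r0)
SC: 9 outcomes — {0001 0010 0011 0101 0110 0111 1101 1110 1111}
TSO: 12 outcomes — {0000 0001 0010 0011 0100 0101 0110 0111 1100 1101 1110 1111}
PSO: 12 outcomes — {0000 0001 0010 0011 0100 0101 0110 0111 1100 1101 1110 1111}
target 0100 ∈ {TSO,PSO}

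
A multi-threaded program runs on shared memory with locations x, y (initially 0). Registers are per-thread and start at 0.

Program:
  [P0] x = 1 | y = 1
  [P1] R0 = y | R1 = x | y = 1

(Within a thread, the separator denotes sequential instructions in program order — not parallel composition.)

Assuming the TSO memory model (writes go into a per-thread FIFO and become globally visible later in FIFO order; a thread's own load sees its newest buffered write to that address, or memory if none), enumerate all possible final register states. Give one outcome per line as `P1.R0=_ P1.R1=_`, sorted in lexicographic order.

P1.R0=0 P1.R1=0
P1.R0=0 P1.R1=1
P1.R0=1 P1.R1=1

outcome vector order: (P1.R0,P1.R1)
|TSO outcomes| = 3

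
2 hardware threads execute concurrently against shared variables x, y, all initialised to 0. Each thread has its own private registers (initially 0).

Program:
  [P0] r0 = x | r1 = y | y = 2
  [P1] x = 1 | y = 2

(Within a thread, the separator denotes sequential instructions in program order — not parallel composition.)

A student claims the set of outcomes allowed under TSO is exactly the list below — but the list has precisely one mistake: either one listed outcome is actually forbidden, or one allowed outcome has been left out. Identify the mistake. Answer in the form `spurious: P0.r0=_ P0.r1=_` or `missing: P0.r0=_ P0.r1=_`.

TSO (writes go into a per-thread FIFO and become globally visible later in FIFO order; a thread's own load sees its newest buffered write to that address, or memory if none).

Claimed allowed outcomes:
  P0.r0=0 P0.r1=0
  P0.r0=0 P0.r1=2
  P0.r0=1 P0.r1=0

missing: P0.r0=1 P0.r1=2

outcome vector order: (P0.r0,P0.r1)
TSO: 4 outcomes — {00 02 10 12}
TSO∖claimed = {12}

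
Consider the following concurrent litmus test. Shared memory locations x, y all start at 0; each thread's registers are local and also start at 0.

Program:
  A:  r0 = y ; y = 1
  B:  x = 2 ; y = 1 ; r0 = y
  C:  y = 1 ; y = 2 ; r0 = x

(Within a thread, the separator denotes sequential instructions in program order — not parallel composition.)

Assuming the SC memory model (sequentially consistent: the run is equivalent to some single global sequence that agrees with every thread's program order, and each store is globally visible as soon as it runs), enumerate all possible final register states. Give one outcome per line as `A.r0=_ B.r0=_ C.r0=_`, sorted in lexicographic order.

outcome vector order: (A.r0,B.r0,C.r0)
|SC outcomes| = 9

A.r0=0 B.r0=1 C.r0=0
A.r0=0 B.r0=1 C.r0=2
A.r0=0 B.r0=2 C.r0=2
A.r0=1 B.r0=1 C.r0=0
A.r0=1 B.r0=1 C.r0=2
A.r0=1 B.r0=2 C.r0=2
A.r0=2 B.r0=1 C.r0=0
A.r0=2 B.r0=1 C.r0=2
A.r0=2 B.r0=2 C.r0=2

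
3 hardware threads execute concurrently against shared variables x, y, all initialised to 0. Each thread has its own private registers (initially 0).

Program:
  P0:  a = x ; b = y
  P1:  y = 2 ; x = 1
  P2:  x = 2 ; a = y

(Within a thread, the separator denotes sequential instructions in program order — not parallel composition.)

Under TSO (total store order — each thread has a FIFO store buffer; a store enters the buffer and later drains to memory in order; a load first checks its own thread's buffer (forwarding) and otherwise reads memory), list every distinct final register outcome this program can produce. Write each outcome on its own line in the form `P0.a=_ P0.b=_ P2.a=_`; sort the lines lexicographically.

outcome vector order: (P0.a,P0.b,P2.a)
|TSO outcomes| = 10

P0.a=0 P0.b=0 P2.a=0
P0.a=0 P0.b=0 P2.a=2
P0.a=0 P0.b=2 P2.a=0
P0.a=0 P0.b=2 P2.a=2
P0.a=1 P0.b=2 P2.a=0
P0.a=1 P0.b=2 P2.a=2
P0.a=2 P0.b=0 P2.a=0
P0.a=2 P0.b=0 P2.a=2
P0.a=2 P0.b=2 P2.a=0
P0.a=2 P0.b=2 P2.a=2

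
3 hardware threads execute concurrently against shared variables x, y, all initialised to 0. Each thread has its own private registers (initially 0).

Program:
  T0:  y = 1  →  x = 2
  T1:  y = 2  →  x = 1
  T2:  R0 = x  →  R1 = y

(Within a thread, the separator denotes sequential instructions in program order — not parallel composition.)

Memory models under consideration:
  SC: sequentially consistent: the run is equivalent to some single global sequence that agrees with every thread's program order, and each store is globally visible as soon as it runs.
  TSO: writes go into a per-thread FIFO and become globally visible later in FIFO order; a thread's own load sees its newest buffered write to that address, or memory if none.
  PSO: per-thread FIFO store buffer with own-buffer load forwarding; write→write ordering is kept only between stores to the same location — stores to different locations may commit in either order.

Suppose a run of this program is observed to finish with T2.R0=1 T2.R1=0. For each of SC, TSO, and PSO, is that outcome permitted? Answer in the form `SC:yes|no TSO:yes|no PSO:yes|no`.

outcome vector order: (T2.R0,T2.R1)
SC (7): 00 01 02 11 12 21 22
TSO (7): 00 01 02 11 12 21 22
PSO (9): 00 01 02 10 11 12 20 21 22
target 10 ∈ {PSO}

SC:no TSO:no PSO:yes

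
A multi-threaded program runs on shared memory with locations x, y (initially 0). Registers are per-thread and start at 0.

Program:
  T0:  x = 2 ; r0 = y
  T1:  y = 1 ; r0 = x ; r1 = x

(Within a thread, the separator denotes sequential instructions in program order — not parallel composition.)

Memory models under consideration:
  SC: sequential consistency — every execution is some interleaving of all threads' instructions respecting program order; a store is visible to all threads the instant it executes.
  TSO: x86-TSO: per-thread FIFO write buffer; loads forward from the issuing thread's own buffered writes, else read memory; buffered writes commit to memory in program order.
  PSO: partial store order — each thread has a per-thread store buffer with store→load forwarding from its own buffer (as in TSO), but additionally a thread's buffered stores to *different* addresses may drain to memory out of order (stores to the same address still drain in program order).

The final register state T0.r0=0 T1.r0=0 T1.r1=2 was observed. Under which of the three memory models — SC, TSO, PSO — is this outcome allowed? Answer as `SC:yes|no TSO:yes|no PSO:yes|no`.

SC:no TSO:yes PSO:yes

outcome vector order: (T0.r0,T1.r0,T1.r1)
SC (4): 022, 100, 102, 122
TSO (6): 000, 002, 022, 100, 102, 122
PSO (6): 000, 002, 022, 100, 102, 122
target 002 ∈ {TSO,PSO}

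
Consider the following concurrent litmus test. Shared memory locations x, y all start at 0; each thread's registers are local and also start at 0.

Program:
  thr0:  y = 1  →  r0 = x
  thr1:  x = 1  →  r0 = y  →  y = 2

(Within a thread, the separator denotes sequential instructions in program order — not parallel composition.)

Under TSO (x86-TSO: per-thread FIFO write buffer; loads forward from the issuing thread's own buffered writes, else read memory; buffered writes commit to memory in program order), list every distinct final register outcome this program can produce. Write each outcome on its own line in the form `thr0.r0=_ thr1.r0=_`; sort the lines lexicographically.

thr0.r0=0 thr1.r0=0
thr0.r0=0 thr1.r0=1
thr0.r0=1 thr1.r0=0
thr0.r0=1 thr1.r0=1

outcome vector order: (thr0.r0,thr1.r0)
|TSO outcomes| = 4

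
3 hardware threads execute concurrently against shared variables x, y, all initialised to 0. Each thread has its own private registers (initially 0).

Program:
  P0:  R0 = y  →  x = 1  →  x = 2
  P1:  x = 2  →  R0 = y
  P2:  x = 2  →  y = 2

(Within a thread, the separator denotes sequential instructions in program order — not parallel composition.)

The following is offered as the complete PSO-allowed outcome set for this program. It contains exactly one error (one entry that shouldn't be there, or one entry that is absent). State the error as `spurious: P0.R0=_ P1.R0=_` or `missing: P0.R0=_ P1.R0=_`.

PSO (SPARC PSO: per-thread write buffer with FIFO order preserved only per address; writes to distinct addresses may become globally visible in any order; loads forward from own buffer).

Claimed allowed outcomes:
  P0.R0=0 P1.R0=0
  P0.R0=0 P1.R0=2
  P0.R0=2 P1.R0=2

missing: P0.R0=2 P1.R0=0

outcome vector order: (P0.R0,P1.R0)
[PSO] allowed = {<0 0>, <0 2>, <2 0>, <2 2>}
PSO∖claimed = {<2 0>}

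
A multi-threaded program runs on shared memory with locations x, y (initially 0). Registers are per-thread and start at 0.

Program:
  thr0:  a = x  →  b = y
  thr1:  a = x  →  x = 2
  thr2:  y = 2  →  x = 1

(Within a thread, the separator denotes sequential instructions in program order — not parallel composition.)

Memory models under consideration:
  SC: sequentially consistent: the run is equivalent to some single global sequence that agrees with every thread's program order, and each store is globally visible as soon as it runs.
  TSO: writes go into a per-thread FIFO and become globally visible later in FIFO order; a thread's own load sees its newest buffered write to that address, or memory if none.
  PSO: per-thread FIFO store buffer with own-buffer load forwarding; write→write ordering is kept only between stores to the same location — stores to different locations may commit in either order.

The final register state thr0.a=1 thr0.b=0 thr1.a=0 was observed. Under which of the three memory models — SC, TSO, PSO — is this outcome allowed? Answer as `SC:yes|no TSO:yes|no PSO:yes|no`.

SC:no TSO:no PSO:yes

outcome vector order: (thr0.a,thr0.b,thr1.a)
[SC] allowed = {0/0/0; 0/0/1; 0/2/0; 0/2/1; 1/2/0; 1/2/1; 2/0/0; 2/2/0; 2/2/1}
[TSO] allowed = {0/0/0; 0/0/1; 0/2/0; 0/2/1; 1/2/0; 1/2/1; 2/0/0; 2/2/0; 2/2/1}
[PSO] allowed = {0/0/0; 0/0/1; 0/2/0; 0/2/1; 1/0/0; 1/0/1; 1/2/0; 1/2/1; 2/0/0; 2/0/1; 2/2/0; 2/2/1}
target 1/0/0 ∈ {PSO}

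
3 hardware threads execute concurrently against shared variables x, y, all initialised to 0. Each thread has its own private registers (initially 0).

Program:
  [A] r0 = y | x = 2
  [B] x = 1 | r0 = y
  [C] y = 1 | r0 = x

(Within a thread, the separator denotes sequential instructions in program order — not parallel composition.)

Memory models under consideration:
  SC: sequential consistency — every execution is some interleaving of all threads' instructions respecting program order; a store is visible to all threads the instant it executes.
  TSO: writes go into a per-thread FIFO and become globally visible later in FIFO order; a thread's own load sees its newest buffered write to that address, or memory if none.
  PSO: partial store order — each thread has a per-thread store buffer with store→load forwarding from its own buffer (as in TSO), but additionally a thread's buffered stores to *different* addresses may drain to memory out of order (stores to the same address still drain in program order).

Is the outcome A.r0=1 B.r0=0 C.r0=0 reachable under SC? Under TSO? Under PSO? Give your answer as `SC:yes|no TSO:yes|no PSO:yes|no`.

outcome vector order: (A.r0,B.r0,C.r0)
[SC] allowed = {0/0/1, 0/0/2, 0/1/0, 0/1/1, 0/1/2, 1/0/1, 1/0/2, 1/1/0, 1/1/1, 1/1/2}
[TSO] allowed = {0/0/0, 0/0/1, 0/0/2, 0/1/0, 0/1/1, 0/1/2, 1/0/0, 1/0/1, 1/0/2, 1/1/0, 1/1/1, 1/1/2}
[PSO] allowed = {0/0/0, 0/0/1, 0/0/2, 0/1/0, 0/1/1, 0/1/2, 1/0/0, 1/0/1, 1/0/2, 1/1/0, 1/1/1, 1/1/2}
target 1/0/0 ∈ {TSO,PSO}

SC:no TSO:yes PSO:yes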